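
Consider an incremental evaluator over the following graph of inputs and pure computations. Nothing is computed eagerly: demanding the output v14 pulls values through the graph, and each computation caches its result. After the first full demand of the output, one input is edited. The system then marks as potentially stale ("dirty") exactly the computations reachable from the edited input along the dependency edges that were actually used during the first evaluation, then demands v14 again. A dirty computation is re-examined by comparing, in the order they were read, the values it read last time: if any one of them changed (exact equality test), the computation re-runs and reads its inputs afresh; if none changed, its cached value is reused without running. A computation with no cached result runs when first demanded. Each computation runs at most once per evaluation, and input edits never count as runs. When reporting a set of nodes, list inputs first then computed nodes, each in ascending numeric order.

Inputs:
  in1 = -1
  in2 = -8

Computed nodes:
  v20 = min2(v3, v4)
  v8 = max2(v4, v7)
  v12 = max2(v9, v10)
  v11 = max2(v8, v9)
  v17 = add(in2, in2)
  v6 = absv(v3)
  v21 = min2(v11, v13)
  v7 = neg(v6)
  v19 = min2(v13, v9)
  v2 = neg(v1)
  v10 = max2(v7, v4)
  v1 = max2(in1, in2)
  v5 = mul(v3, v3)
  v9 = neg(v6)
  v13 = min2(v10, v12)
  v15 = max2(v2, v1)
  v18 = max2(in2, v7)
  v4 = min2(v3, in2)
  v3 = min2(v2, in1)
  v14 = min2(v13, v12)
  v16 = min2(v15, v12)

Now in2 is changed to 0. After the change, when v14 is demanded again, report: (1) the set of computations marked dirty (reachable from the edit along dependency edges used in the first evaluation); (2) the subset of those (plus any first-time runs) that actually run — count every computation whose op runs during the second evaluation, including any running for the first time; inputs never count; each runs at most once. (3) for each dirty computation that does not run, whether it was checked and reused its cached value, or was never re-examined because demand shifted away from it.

Initial pass — values computed on the first demand:
  v1 = max2(-1, -8) = -1
  v2 = neg(-1) = 1
  v3 = min2(1, -1) = -1
  v4 = min2(-1, -8) = -8
  v6 = absv(-1) = 1
  v7 = neg(1) = -1
  v9 = neg(1) = -1
  v10 = max2(-1, -8) = -1
  v12 = max2(-1, -1) = -1
  v13 = min2(-1, -1) = -1
  v14 = min2(-1, -1) = -1

Second demand — change propagation:
  v1: re-runs because in2 -8->0; new result 0.
  v2: re-runs because v1 -1->0; new result 0.
  v3: re-runs because v2 1->0; new result -1 (unchanged).
  v4: re-runs because in2 -8->0; new result -1.
  v6: re-examined; everything it read last time is the same (v3 unchanged) — cache 1 kept, no run.
  v7: re-examined; everything it read last time is the same (v6 unchanged) — cache -1 kept, no run.
  v9: re-examined; everything it read last time is the same (v6 unchanged) — cache -1 kept, no run.
  v10: re-runs because v4 -8->-1; new result -1 (unchanged).
  v12: re-examined; everything it read last time is the same (v9 unchanged, v10 unchanged) — cache -1 kept, no run.
  v13: re-examined; everything it read last time is the same (v10 unchanged, v12 unchanged) — cache -1 kept, no run.
  v14: re-examined; everything it read last time is the same (v13 unchanged, v12 unchanged) — cache -1 kept, no run.

The important point: at v6 every value read last time is unchanged, so the dirty flag clears without a run.

Dirty set: v1, v2, v3, v4, v6, v7, v9, v10, v12, v13, v14.
Run set: v1, v2, v3, v4, v10 (5 run).
Re-examined without running (cache reused): v6, v7, v9, v12, v13, v14.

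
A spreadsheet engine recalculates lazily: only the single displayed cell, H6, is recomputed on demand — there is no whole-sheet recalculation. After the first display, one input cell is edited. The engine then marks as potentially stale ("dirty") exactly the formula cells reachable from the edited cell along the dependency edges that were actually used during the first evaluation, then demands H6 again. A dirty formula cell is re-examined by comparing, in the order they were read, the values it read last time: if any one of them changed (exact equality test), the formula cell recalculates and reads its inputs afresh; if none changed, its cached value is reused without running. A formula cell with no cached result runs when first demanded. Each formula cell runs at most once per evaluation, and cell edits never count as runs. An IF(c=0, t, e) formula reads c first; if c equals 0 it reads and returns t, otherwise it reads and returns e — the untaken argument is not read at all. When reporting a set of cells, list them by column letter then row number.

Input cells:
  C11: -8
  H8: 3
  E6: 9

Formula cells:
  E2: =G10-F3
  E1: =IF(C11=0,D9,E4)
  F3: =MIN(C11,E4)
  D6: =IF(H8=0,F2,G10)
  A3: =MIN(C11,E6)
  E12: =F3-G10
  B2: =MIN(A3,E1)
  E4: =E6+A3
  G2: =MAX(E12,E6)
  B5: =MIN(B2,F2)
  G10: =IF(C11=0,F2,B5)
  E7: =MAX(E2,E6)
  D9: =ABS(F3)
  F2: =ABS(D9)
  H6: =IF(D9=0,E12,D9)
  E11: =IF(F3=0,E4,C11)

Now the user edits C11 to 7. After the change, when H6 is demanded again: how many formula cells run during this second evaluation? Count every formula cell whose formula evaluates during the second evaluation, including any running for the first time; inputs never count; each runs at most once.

First evaluation (everything demanded from the output):
  A3 = MIN(-8, 9) = -8
  E4 = 9 + -8 = 1
  F3 = MIN(-8, 1) = -8
  D9 = ABS(-8) = 8
  H6 = IF(D9=0: D9=8 -> else branch D9) = 8

Propagation after the edit:
  A3: runs — C11 -8->7; result 7.
  E4: runs — A3 -8->7; result 16.
  F3: runs — C11 -8->7; E4 1->16; result 7.
  D9: runs — F3 -8->7; result 7.
  H6: runs — D9 8->7; D9 8->7; result 7.

Formula cells that run: A3, D9, E4, F3, H6 — 5 in total.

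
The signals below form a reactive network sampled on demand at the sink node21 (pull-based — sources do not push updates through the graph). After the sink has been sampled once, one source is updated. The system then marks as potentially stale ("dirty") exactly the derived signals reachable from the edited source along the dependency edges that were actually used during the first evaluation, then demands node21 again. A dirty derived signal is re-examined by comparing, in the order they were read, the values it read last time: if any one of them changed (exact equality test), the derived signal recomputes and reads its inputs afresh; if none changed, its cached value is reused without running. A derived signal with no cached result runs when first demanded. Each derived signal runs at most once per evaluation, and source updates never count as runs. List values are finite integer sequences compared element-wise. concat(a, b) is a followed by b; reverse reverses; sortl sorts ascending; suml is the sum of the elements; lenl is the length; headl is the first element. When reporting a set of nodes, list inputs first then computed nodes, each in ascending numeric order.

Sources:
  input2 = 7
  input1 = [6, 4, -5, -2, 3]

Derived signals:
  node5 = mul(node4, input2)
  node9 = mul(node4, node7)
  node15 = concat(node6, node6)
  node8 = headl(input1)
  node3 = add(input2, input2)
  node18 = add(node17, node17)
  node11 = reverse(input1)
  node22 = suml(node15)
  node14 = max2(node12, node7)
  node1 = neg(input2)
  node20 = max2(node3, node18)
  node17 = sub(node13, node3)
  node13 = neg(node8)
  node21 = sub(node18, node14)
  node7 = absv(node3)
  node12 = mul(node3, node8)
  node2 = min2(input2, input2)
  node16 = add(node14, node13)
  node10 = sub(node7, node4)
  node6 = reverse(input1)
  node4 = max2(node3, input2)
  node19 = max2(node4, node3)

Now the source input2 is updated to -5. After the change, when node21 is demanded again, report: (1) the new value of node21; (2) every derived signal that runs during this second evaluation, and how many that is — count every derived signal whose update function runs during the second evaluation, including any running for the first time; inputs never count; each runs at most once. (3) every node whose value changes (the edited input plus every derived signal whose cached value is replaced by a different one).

node21 now evaluates to -2.
Run set: node3, node7, node12, node14, node17, node18, node21 (7 run).
Changed values: input2, node3, node7, node12, node14, node17, node18, node21.

Initial pass — values computed on the first demand:
  node3 = add(7, 7) = 14
  node7 = absv(14) = 14
  node8 = headl([6, 4, -5, -2, 3]) = 6
  node12 = mul(14, 6) = 84
  node13 = neg(6) = -6
  node14 = max2(84, 14) = 84
  node17 = sub(-6, 14) = -20
  node18 = add(-20, -20) = -40
  node21 = sub(-40, 84) = -124

Second demand — change propagation:
  node3: re-runs because input2 7->-5; input2 7->-5; new result -10.
  node7: re-runs because node3 14->-10; new result 10.
  node12: re-runs because node3 14->-10; new result -60.
  node14: re-runs because node12 84->-60; node7 14->10; new result 10.
  node17: re-runs because node3 14->-10; new result 4.
  node18: re-runs because node17 -20->4; node17 -20->4; new result 8.
  node21: re-runs because node18 -40->8; node14 84->10; new result -2.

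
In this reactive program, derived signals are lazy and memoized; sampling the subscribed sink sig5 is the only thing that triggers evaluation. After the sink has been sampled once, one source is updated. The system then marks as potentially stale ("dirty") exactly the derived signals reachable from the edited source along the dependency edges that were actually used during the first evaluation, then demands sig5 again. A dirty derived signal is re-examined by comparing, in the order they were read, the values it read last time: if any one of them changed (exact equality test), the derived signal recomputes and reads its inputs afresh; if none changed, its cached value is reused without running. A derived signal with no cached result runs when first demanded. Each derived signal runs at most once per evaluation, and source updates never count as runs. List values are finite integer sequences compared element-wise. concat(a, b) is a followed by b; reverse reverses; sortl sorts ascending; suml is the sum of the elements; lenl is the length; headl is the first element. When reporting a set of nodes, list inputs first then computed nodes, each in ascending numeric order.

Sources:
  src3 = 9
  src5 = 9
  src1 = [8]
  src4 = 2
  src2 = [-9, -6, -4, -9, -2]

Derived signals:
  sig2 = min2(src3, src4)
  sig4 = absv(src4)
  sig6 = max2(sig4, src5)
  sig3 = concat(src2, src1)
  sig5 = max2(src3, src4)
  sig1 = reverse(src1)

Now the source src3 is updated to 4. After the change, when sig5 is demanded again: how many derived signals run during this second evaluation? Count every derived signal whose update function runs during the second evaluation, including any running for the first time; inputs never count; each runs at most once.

First demand of the output computes:
  sig5 = max2(9, 2) = 9

After the edit, cleaning proceeds:
  sig5: a read changed (src3 9->4) — executes, giving 4.

1 derived signals run: sig5.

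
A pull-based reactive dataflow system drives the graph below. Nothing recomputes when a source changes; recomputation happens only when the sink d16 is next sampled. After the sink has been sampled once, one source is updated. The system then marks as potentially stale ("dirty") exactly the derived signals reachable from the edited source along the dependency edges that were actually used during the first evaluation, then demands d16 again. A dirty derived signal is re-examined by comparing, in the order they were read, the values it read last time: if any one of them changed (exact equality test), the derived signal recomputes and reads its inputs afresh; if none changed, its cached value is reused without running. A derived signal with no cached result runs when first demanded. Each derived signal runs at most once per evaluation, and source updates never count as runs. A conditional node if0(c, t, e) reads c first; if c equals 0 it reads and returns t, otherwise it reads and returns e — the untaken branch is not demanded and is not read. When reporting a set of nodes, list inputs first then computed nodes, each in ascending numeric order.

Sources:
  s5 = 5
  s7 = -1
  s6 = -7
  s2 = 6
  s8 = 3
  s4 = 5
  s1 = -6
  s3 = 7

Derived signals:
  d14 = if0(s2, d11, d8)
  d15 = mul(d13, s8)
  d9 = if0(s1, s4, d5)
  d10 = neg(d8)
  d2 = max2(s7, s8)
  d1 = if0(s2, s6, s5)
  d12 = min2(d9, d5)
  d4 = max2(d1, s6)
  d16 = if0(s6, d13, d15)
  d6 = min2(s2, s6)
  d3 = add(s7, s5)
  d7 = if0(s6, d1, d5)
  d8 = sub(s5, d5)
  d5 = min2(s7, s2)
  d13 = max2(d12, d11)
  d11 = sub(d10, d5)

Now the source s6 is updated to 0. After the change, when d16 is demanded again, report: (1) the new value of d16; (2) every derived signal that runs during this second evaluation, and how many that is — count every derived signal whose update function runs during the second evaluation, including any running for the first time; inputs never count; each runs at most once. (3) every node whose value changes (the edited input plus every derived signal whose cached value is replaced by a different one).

First evaluation (everything demanded from the output):
  d5 = min2(-1, 6) = -1
  d8 = sub(5, -1) = 6
  d9 = if0(s1=-6 -> else branch d5) = -1
  d10 = neg(6) = -6
  d11 = sub(-6, -1) = -5
  d12 = min2(-1, -1) = -1
  d13 = max2(-1, -5) = -1
  d15 = mul(-1, 3) = -3
  d16 = if0(s6=-7 -> else branch d15) = -3

Propagation after the edit:
  d16: runs — s6 -7->0; result -1.

New value of d16: -1.
Derived signals that run: d16 — 1 in total.
Values that change: s6, d16.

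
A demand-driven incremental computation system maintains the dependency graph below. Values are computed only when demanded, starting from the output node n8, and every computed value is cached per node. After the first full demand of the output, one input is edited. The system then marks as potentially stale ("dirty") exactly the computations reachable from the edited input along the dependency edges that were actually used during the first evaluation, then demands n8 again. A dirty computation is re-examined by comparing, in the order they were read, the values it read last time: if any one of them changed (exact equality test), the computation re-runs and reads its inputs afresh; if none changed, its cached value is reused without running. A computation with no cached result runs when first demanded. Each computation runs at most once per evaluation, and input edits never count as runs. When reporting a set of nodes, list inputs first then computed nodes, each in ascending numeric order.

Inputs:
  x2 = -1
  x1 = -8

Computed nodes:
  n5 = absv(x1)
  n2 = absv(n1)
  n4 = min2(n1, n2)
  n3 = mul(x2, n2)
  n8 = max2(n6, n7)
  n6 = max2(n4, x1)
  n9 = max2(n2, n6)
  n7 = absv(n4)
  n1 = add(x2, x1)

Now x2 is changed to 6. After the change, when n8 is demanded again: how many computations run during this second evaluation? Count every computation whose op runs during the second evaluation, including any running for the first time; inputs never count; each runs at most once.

Computations that run: n1, n2, n4, n6, n7, n8 — 6 in total.

First evaluation (everything demanded from the output):
  n1 = add(-1, -8) = -9
  n2 = absv(-9) = 9
  n4 = min2(-9, 9) = -9
  n6 = max2(-9, -8) = -8
  n7 = absv(-9) = 9
  n8 = max2(-8, 9) = 9

Propagation after the edit:
  n1: runs — x2 -1->6; result -2.
  n2: runs — n1 -9->-2; result 2.
  n4: runs — n1 -9->-2; n2 9->2; result -2.
  n6: runs — n4 -9->-2; result -2.
  n7: runs — n4 -9->-2; result 2.
  n8: runs — n6 -8->-2; n7 9->2; result 2.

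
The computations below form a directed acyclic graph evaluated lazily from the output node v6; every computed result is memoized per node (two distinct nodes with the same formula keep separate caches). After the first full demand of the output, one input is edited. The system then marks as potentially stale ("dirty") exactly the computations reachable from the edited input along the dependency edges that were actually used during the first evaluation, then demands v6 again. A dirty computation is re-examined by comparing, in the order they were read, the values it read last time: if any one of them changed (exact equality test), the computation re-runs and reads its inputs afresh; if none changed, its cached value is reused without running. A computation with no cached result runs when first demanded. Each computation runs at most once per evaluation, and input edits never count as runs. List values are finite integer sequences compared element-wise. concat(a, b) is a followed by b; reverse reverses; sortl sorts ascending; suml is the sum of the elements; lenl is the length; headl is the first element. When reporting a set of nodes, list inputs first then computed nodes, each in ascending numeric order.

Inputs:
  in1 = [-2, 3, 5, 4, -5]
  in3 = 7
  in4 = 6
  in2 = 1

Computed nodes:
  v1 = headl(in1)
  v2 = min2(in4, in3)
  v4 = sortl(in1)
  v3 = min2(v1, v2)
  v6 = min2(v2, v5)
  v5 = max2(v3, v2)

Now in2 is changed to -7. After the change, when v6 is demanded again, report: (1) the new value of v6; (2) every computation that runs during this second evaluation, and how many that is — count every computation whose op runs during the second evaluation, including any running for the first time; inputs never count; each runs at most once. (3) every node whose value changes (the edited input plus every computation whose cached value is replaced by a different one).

First demand of the output computes:
  v1 = headl([-2, 3, 5, 4, -5]) = -2
  v2 = min2(6, 7) = 6
  v3 = min2(-2, 6) = -2
  v5 = max2(-2, 6) = 6
  v6 = min2(6, 6) = 6

After the edit, cleaning proceeds:
  no node depends on in2 at all; the second demand re-runs nothing.

Note the shortcut — nothing in the graph depends on in2 at all, so no recomputation happens.

Demanding v6 again yields 6.
0 computations run: none.
The nodes whose values change: in2.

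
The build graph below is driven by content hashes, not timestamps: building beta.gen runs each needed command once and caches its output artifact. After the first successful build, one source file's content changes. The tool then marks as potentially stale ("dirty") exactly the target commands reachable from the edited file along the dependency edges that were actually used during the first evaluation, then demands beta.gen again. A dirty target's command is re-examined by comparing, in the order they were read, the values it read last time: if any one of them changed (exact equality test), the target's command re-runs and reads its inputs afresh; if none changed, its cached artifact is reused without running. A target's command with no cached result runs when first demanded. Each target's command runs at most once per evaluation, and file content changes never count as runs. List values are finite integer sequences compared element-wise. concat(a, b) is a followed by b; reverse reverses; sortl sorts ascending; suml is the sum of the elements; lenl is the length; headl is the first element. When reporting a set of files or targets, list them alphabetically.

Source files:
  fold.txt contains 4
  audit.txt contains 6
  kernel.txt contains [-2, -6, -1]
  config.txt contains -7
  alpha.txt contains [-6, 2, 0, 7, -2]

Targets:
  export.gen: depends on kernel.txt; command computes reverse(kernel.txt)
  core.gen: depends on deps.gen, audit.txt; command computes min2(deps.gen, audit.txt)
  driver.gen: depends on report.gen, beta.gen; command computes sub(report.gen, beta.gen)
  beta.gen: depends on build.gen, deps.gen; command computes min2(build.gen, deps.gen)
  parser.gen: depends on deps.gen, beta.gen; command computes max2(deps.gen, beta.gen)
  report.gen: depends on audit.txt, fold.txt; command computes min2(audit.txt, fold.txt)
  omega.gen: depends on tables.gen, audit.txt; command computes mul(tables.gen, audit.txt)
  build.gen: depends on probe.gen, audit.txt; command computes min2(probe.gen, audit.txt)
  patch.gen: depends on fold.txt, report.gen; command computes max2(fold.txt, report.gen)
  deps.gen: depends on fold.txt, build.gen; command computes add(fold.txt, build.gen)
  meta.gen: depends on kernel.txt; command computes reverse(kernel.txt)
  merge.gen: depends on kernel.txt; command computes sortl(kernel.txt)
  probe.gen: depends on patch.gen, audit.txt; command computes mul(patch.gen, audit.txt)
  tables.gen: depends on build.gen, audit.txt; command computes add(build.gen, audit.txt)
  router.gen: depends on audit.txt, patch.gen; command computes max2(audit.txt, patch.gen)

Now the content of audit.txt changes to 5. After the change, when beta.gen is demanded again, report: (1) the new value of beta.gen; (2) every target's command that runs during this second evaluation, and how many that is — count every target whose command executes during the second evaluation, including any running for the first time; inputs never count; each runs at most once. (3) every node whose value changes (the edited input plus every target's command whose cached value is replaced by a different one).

beta.gen now evaluates to 5.
Run set: beta.gen, build.gen, deps.gen, probe.gen, report.gen (5 run).
Changed values: audit.txt, beta.gen, build.gen, deps.gen, probe.gen.
The important point: at patch.gen every value read last time is unchanged, so the dirty flag clears without a run.

Initial pass — values computed on the first demand:
  report.gen = min2(6, 4) = 4
  patch.gen = max2(4, 4) = 4
  probe.gen = mul(4, 6) = 24
  build.gen = min2(24, 6) = 6
  deps.gen = add(4, 6) = 10
  beta.gen = min2(6, 10) = 6

Second demand — change propagation:
  report.gen: re-runs because audit.txt 6->5; new result 4 (unchanged).
  patch.gen: re-examined; everything it read last time is the same (fold.txt unchanged, report.gen unchanged) — cache 4 kept, no run.
  probe.gen: re-runs because audit.txt 6->5; new result 20.
  build.gen: re-runs because probe.gen 24->20; audit.txt 6->5; new result 5.
  deps.gen: re-runs because build.gen 6->5; new result 9.
  beta.gen: re-runs because build.gen 6->5; deps.gen 10->9; new result 5.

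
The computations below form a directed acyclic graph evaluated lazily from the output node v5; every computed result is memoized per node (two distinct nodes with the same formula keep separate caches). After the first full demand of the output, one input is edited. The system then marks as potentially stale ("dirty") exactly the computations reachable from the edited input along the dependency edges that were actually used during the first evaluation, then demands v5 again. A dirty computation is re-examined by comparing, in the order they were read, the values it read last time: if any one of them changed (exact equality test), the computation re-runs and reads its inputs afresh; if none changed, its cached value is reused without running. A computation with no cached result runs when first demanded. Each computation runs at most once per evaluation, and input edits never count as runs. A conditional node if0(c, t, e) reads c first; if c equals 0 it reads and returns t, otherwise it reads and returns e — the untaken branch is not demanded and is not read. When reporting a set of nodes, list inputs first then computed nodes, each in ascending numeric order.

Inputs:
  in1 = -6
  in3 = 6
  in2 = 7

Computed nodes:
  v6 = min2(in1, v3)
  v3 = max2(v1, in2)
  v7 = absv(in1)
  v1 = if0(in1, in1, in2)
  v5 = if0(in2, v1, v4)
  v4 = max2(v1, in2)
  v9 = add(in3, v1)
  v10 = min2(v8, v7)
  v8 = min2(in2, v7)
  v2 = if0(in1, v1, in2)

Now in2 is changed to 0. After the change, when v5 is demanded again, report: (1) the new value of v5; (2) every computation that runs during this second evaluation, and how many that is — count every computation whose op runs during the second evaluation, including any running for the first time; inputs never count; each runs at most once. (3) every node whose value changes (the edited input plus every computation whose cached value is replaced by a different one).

Demanding v5 again yields 0.
2 computations run: v1, v5.
The nodes whose values change: in2, v1, v5.
Note the branch switch — demand abandons v4, which is never re-examined.

First demand of the output computes:
  v1 = if0(in1=-6 -> else branch in2) = 7
  v4 = max2(7, 7) = 7
  v5 = if0(in2=7 -> else branch v4) = 7

After the edit, cleaning proceeds:
  v1: a read changed (in2 7->0) — executes, giving 0.
  v4: stays stale; no demand reaches it after the flip.
  v5: a read changed (in2 7->0) — executes, giving 0.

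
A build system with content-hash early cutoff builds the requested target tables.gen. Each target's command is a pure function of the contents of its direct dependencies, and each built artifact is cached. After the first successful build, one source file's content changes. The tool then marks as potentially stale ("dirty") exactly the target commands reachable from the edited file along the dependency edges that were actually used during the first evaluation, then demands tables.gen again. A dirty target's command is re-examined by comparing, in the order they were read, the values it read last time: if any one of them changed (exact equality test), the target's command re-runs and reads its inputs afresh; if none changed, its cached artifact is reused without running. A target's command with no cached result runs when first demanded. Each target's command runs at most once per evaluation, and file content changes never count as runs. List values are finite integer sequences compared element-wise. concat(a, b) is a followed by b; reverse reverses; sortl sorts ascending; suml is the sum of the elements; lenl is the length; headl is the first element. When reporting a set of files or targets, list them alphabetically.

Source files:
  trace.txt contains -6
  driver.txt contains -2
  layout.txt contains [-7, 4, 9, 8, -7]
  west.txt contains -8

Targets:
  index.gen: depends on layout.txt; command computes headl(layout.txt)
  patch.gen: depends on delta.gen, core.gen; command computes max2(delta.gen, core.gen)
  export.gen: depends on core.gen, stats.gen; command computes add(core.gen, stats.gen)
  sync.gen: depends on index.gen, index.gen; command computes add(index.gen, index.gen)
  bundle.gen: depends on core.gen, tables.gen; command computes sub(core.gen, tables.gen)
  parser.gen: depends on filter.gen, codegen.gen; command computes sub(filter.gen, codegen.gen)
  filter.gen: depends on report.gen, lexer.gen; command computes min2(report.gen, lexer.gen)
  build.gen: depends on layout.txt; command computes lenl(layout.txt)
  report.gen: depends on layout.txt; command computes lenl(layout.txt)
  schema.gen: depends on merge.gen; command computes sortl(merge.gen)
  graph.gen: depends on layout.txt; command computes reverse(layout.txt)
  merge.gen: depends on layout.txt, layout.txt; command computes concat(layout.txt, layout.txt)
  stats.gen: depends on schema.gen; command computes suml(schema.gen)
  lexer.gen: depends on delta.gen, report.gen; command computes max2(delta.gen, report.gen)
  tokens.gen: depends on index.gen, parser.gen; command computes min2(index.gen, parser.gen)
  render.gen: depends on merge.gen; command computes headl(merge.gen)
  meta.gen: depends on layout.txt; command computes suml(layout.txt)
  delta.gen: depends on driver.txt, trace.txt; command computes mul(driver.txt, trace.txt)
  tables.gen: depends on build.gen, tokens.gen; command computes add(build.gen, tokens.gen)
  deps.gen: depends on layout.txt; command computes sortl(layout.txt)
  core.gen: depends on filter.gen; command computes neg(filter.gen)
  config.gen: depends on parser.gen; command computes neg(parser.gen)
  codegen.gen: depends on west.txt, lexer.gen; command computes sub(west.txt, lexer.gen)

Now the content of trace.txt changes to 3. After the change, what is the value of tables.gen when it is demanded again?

New value of tables.gen: -2.
Key observation: the cutoff stops propagation at tables.gen — its inputs' values are unchanged, so it reuses its cache.

First evaluation (everything demanded from the output):
  build.gen = lenl([-7, 4, 9, 8, -7]) = 5
  delta.gen = mul(-2, -6) = 12
  index.gen = headl([-7, 4, 9, 8, -7]) = -7
  report.gen = lenl([-7, 4, 9, 8, -7]) = 5
  lexer.gen = max2(12, 5) = 12
  codegen.gen = sub(-8, 12) = -20
  filter.gen = min2(5, 12) = 5
  parser.gen = sub(5, -20) = 25
  tokens.gen = min2(-7, 25) = -7
  tables.gen = add(5, -7) = -2

Propagation after the edit:
  delta.gen: runs — trace.txt -6->3; result -6.
  lexer.gen: runs — delta.gen 12->-6; result 5.
  codegen.gen: runs — lexer.gen 12->5; result -13.
  filter.gen: runs — lexer.gen 12->5; result 5 (same value as before).
  parser.gen: runs — codegen.gen -20->-13; result 18.
  tokens.gen: runs — parser.gen 25->18; result -7 (same value as before).
  tables.gen: checked — values it read are unchanged (build.gen unchanged, tokens.gen unchanged); reused cached -2 without running.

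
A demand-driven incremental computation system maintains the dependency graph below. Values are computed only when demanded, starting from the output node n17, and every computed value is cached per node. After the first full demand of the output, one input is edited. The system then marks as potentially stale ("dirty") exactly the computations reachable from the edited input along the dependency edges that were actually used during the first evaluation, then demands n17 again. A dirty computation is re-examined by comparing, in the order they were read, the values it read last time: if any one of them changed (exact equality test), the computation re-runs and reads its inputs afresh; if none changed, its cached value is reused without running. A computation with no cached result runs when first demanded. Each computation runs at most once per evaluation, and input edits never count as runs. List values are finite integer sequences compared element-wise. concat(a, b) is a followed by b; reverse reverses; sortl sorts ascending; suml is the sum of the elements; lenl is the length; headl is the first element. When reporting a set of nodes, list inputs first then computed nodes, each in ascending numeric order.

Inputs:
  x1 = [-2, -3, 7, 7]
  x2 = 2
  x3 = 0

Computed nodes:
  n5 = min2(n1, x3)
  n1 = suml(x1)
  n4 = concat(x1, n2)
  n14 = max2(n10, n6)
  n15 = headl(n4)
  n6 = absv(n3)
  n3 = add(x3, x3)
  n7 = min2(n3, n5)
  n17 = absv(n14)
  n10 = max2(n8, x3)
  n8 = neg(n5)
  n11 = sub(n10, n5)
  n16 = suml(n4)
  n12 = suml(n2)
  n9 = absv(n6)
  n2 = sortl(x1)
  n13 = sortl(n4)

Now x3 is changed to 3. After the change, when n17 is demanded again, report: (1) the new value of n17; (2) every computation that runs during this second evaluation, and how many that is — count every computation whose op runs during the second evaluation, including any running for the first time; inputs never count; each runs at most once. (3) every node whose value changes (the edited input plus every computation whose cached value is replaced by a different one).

New value of n17: 6.
Computations that run: n3, n5, n6, n8, n10, n14, n17 — 7 in total.
Values that change: x3, n3, n5, n6, n8, n10, n14, n17.

First evaluation (everything demanded from the output):
  n1 = suml([-2, -3, 7, 7]) = 9
  n3 = add(0, 0) = 0
  n5 = min2(9, 0) = 0
  n6 = absv(0) = 0
  n8 = neg(0) = 0
  n10 = max2(0, 0) = 0
  n14 = max2(0, 0) = 0
  n17 = absv(0) = 0

Propagation after the edit:
  n3: runs — x3 0->3; x3 0->3; result 6.
  n5: runs — x3 0->3; result 3.
  n6: runs — n3 0->6; result 6.
  n8: runs — n5 0->3; result -3.
  n10: runs — n8 0->-3; x3 0->3; result 3.
  n14: runs — n10 0->3; n6 0->6; result 6.
  n17: runs — n14 0->6; result 6.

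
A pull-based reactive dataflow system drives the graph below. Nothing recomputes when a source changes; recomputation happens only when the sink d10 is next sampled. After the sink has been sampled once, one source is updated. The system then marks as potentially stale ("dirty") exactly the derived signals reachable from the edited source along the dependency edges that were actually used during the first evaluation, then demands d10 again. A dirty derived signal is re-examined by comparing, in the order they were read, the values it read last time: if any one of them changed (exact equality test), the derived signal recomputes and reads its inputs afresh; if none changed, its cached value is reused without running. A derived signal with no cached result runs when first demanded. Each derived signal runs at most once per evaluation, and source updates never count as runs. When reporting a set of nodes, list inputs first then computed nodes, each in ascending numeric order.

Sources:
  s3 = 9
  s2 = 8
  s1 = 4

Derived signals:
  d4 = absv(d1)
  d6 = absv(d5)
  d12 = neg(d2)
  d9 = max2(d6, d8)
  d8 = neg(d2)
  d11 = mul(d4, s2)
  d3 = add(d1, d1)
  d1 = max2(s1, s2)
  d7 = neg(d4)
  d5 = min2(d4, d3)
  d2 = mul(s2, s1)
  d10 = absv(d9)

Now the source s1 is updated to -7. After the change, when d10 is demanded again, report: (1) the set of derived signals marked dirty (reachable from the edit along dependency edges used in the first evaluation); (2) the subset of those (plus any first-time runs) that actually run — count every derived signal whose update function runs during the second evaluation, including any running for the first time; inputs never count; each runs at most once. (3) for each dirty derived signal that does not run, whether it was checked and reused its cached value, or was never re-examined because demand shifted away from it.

First evaluation (everything demanded from the output):
  d1 = max2(4, 8) = 8
  d2 = mul(8, 4) = 32
  d3 = add(8, 8) = 16
  d4 = absv(8) = 8
  d5 = min2(8, 16) = 8
  d6 = absv(8) = 8
  d8 = neg(32) = -32
  d9 = max2(8, -32) = 8
  d10 = absv(8) = 8

Propagation after the edit:
  d1: runs — s1 4->-7; result 8 (same value as before).
  d2: runs — s1 4->-7; result -56.
  d3: checked — values it read are unchanged (d1 unchanged, d1 unchanged); reused cached 16 without running.
  d4: checked — values it read are unchanged (d1 unchanged); reused cached 8 without running.
  d5: checked — values it read are unchanged (d4 unchanged, d3 unchanged); reused cached 8 without running.
  d6: checked — values it read are unchanged (d5 unchanged); reused cached 8 without running.
  d8: runs — d2 32->-56; result 56.
  d9: runs — d8 -32->56; result 56.
  d10: runs — d9 8->56; result 56.

Key observation: the cutoff stops propagation at d3 — its inputs' values are unchanged, so it reuses its cache.

Marked dirty: d1, d2, d3, d4, d5, d6, d8, d9, d10.
Derived signals that run: d1, d2, d8, d9, d10 — 5 in total.
Checked but reused from cache: d3, d4, d5, d6.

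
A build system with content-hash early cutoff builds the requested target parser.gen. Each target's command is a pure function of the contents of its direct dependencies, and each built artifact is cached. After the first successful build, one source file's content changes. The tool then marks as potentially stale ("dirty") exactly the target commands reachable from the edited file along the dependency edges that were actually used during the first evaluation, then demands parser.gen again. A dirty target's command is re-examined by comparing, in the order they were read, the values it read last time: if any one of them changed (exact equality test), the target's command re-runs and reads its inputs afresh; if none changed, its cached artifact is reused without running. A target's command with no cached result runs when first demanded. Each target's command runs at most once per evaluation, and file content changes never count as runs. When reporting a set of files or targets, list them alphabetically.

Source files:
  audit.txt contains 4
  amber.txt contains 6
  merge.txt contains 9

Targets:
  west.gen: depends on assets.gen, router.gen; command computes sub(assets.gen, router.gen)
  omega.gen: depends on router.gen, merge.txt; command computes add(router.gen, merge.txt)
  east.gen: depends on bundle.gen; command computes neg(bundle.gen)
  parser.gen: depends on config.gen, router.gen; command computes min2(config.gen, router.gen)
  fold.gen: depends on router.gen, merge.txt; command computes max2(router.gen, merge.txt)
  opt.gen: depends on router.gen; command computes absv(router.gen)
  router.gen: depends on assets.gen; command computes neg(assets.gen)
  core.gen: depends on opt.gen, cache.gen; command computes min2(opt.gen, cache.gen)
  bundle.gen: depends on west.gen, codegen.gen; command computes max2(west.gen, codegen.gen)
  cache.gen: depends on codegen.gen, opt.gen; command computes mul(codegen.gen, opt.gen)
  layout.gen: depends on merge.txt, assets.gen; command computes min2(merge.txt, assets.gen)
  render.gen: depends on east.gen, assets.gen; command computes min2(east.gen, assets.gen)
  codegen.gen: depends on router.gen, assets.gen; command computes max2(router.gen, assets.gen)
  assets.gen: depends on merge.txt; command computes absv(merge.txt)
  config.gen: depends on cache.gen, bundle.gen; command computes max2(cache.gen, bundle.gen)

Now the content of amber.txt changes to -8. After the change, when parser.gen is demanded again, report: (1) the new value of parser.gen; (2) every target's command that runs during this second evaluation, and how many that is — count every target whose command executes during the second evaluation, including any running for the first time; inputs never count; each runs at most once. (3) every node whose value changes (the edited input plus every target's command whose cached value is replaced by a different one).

First evaluation (everything demanded from the output):
  assets.gen = absv(9) = 9
  router.gen = neg(9) = -9
  codegen.gen = max2(-9, 9) = 9
  opt.gen = absv(-9) = 9
  cache.gen = mul(9, 9) = 81
  west.gen = sub(9, -9) = 18
  bundle.gen = max2(18, 9) = 18
  config.gen = max2(81, 18) = 81
  parser.gen = min2(81, -9) = -9

Propagation after the edit:
  amber.txt feeds no computation that the output demands — nothing is marked dirty and nothing runs.

Key observation: amber.txt is never demanded by the output, so the edit triggers no recomputation at all.

New value of parser.gen: -9.
Target commands that run: none — 0 in total.
Values that change: amber.txt.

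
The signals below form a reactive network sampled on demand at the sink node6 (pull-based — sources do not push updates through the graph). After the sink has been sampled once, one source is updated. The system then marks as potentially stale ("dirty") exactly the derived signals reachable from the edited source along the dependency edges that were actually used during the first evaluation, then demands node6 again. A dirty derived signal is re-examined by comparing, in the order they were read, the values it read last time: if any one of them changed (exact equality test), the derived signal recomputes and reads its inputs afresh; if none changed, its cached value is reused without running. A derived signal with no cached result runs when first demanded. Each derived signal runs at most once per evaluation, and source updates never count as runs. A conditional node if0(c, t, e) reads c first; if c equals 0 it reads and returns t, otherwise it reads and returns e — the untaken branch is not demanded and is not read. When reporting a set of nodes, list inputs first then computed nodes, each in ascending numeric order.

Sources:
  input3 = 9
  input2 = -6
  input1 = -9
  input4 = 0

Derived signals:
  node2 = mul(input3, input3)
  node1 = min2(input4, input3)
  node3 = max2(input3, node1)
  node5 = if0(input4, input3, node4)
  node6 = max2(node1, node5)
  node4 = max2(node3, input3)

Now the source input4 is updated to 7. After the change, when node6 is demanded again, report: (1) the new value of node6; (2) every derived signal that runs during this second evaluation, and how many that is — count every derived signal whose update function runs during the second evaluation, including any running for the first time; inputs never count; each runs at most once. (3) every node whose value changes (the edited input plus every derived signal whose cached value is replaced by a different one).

node6 now evaluates to 9.
Run set: node1, node3, node4, node5, node6 (5 run).
Changed values: input4, node1.
The important point: the flipped condition pulls in fresh nodes; node3, node4 run for the first time.

Initial pass — values computed on the first demand:
  node1 = min2(0, 9) = 0
  node5 = if0(input4=0 -> then branch input3) = 9
  node6 = max2(0, 9) = 9

Second demand — change propagation:
  node1: re-runs because input4 0->7; new result 7.
  node3: newly demanded (no cache) — executes and yields 9.
  node4: newly demanded (no cache) — executes and yields 9.
  node5: re-runs because input4 0->7; new result 9 (unchanged).
  node6: re-runs because node1 0->7; new result 9 (unchanged).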